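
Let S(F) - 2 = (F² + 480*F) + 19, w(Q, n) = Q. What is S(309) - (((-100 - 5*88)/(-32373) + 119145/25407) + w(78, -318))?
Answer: 2475009467599/10154331 ≈ 2.4374e+5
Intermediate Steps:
S(F) = 21 + F² + 480*F (S(F) = 2 + ((F² + 480*F) + 19) = 2 + (19 + F² + 480*F) = 21 + F² + 480*F)
S(309) - (((-100 - 5*88)/(-32373) + 119145/25407) + w(78, -318)) = (21 + 309² + 480*309) - (((-100 - 5*88)/(-32373) + 119145/25407) + 78) = (21 + 95481 + 148320) - (((-100 - 440)*(-1/32373) + 119145*(1/25407)) + 78) = 243822 - ((-540*(-1/32373) + 39715/8469) + 78) = 243822 - ((20/1199 + 39715/8469) + 78) = 243822 - (47787665/10154331 + 78) = 243822 - 1*839825483/10154331 = 243822 - 839825483/10154331 = 2475009467599/10154331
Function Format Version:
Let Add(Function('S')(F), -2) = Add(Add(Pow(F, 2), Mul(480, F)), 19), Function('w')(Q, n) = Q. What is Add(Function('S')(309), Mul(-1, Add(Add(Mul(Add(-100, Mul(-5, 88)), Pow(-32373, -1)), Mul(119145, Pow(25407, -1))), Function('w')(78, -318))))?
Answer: Rational(2475009467599, 10154331) ≈ 2.4374e+5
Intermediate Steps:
Function('S')(F) = Add(21, Pow(F, 2), Mul(480, F)) (Function('S')(F) = Add(2, Add(Add(Pow(F, 2), Mul(480, F)), 19)) = Add(2, Add(19, Pow(F, 2), Mul(480, F))) = Add(21, Pow(F, 2), Mul(480, F)))
Add(Function('S')(309), Mul(-1, Add(Add(Mul(Add(-100, Mul(-5, 88)), Pow(-32373, -1)), Mul(119145, Pow(25407, -1))), Function('w')(78, -318)))) = Add(Add(21, Pow(309, 2), Mul(480, 309)), Mul(-1, Add(Add(Mul(Add(-100, Mul(-5, 88)), Pow(-32373, -1)), Mul(119145, Pow(25407, -1))), 78))) = Add(Add(21, 95481, 148320), Mul(-1, Add(Add(Mul(Add(-100, -440), Rational(-1, 32373)), Mul(119145, Rational(1, 25407))), 78))) = Add(243822, Mul(-1, Add(Add(Mul(-540, Rational(-1, 32373)), Rational(39715, 8469)), 78))) = Add(243822, Mul(-1, Add(Add(Rational(20, 1199), Rational(39715, 8469)), 78))) = Add(243822, Mul(-1, Add(Rational(47787665, 10154331), 78))) = Add(243822, Mul(-1, Rational(839825483, 10154331))) = Add(243822, Rational(-839825483, 10154331)) = Rational(2475009467599, 10154331)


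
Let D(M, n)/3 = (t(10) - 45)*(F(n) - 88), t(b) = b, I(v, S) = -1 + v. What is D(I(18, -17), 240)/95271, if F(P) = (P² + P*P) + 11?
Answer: -4029305/31757 ≈ -126.88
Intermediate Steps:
F(P) = 11 + 2*P² (F(P) = (P² + P²) + 11 = 2*P² + 11 = 11 + 2*P²)
D(M, n) = 8085 - 210*n² (D(M, n) = 3*((10 - 45)*((11 + 2*n²) - 88)) = 3*(-35*(-77 + 2*n²)) = 3*(2695 - 70*n²) = 8085 - 210*n²)
D(I(18, -17), 240)/95271 = (8085 - 210*240²)/95271 = (8085 - 210*57600)*(1/95271) = (8085 - 12096000)*(1/95271) = -12087915*1/95271 = -4029305/31757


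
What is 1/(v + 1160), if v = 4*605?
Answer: 1/3580 ≈ 0.00027933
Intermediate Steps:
v = 2420
1/(v + 1160) = 1/(2420 + 1160) = 1/3580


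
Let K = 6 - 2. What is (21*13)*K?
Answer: 1092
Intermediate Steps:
K = 4
(21*13)*K = (21*13)*4 = 273*4 = 1092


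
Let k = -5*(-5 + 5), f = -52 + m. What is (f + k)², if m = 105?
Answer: 2809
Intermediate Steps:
f = 53 (f = -52 + 105 = 53)
k = 0 (k = -5*0 = 0)
(f + k)² = (53 + 0)² = 53² = 2809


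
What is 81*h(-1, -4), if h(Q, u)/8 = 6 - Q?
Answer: 4536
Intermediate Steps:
h(Q, u) = 48 - 8*Q (h(Q, u) = 8*(6 - Q) = 48 - 8*Q)
81*h(-1, -4) = 81*(48 - 8*(-1)) = 81*(48 + 8) = 81*56 = 4536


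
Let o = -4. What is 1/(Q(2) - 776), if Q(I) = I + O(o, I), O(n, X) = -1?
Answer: -1/775 ≈ -0.0012903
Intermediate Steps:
Q(I) = -1 + I (Q(I) = I - 1 = -1 + I)
1/(Q(2) - 776) = 1/((-1 + 2) - 776) = 1/(1 - 776) = 1/(-775) = -1/775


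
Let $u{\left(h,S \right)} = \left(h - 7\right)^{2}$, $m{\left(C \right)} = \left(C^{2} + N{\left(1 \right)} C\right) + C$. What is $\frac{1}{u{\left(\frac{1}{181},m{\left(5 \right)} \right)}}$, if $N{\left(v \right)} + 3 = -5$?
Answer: $\frac{32761}{1602756} \approx 0.02044$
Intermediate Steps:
$N{\left(v \right)} = -8$ ($N{\left(v \right)} = -3 - 5 = -8$)
$m{\left(C \right)} = C^{2} - 7 C$ ($m{\left(C \right)} = \left(C^{2} - 8 C\right) + C = C^{2} - 7 C$)
$u{\left(h,S \right)} = \left(-7 + h\right)^{2}$
$\frac{1}{u{\left(\frac{1}{181},m{\left(5 \right)} \right)}} = \frac{1}{\left(-7 + \frac{1}{181}\right)^{2}} = \frac{1}{\left(- \frac{1266}{181}\right)^{2}} = \frac{1}{\frac{1602756}{32761}} = \frac{32761}{1602756}$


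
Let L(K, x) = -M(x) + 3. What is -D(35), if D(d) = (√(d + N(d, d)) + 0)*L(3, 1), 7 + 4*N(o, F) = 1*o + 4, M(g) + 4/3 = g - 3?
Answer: -19*√43/3 ≈ -41.530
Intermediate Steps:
M(g) = -13/3 + g (M(g) = -4/3 + (g - 3) = -4/3 + (-3 + g) = -13/3 + g)
N(o, F) = -¾ + o/4 (N(o, F) = -7/4 + (1*o + 4)/4 = -7/4 + (o + 4)/4 = -7/4 + (4 + o)/4 = -7/4 + (1 + o/4) = -¾ + o/4)
L(K, x) = 22/3 - x (L(K, x) = -(-13/3 + x) + 3 = (13/3 - x) + 3 = 22/3 - x)
D(d) = 19*√(-¾ + 5*d/4)/3 (D(d) = (√(d + (-¾ + d/4)) + 0)*(22/3 - 1*1) = (√(-¾ + 5*d/4) + 0)*(22/3 - 1) = √(-¾ + 5*d/4)*(19/3) = 19*√(-¾ + 5*d/4)/3)
-D(35) = -19*√(-3 + 5*35)/6 = -19*√(-3 + 175)/6 = -19*√172/6 = -19*2*√43/6 = -19*√43/3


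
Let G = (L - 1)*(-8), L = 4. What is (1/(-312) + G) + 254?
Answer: 71759/312 ≈ 230.00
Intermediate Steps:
G = -24 (G = (4 - 1)*(-8) = 3*(-8) = -24)
(1/(-312) + G) + 254 = (1/(-312) - 24) + 254 = (-1/312 - 24) + 254 = -7489/312 + 254 = 71759/312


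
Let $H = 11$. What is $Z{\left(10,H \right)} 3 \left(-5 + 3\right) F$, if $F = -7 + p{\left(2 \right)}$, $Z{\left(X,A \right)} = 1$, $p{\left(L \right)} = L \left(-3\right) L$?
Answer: $114$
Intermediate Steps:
$p{\left(L \right)} = - 3 L^{2}$ ($p{\left(L \right)} = - 3 L L = - 3 L^{2}$)
$F = -19$ ($F = -7 - 3 \cdot 2^{2} = -7 - 12 = -19$)
$Z{\left(10,H \right)} 3 \left(-5 + 3\right) F = 1 \cdot 3 \left(-5 + 3\right) \left(-19\right) = 1 \cdot 3 \left(-2\right) \left(-19\right) = 1 \left(-6\right) \left(-19\right) = \left(-6\right) \left(-19\right) = 114$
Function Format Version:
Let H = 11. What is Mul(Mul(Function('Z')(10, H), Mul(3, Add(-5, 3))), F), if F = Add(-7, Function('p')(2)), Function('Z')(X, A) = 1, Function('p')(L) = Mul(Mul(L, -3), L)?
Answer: 114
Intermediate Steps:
Function('p')(L) = Mul(-3, Pow(L, 2)) (Function('p')(L) = Mul(Mul(-3, L), L) = Mul(-3, Pow(L, 2)))
F = -19 (F = Add(-7, Mul(-3, Pow(2, 2))) = Add(-7, Mul(-3, 4)) = Add(-7, -12) = -19)
Mul(Mul(Function('Z')(10, H), Mul(3, Add(-5, 3))), F) = Mul(Mul(1, Mul(3, Add(-5, 3))), -19) = Mul(Mul(1, Mul(3, -2)), -19) = Mul(Mul(1, -6), -19) = Mul(-6, -19) = 114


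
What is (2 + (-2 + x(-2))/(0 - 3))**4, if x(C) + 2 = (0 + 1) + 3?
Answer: 16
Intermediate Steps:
x(C) = 2 (x(C) = -2 + ((0 + 1) + 3) = -2 + (1 + 3) = -2 + 4 = 2)
(2 + (-2 + x(-2))/(0 - 3))**4 = (2 + (-2 + 2)/(0 - 3))**4 = (2 + 0/(-3))**4 = (2 + 0*(-1/3))**4 = (2 + 0)**4 = 2**4 = 16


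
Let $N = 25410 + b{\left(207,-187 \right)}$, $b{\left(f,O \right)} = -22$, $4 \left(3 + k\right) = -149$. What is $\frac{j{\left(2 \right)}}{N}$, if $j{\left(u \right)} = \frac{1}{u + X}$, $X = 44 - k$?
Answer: $\frac{1}{2189715} \approx 4.5668 \cdot 10^{-7}$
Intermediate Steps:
$k = - \frac{161}{4}$ ($k = -3 + \frac{1}{4} \left(-149\right) = -3 - \frac{149}{4} = - \frac{161}{4} \approx -40.25$)
$X = \frac{337}{4}$ ($X = 44 - - \frac{161}{4} = 44 + \frac{161}{4} = \frac{337}{4} \approx 84.25$)
$j{\left(u \right)} = \frac{1}{\frac{337}{4} + u}$ ($j{\left(u \right)} = \frac{1}{u + \frac{337}{4}} = \frac{1}{\frac{337}{4} + u}$)
$N = 25388$ ($N = 25410 - 22 = 25388$)
$\frac{j{\left(2 \right)}}{N} = \frac{4 \frac{1}{337 + 4 \cdot 2}}{25388} = \frac{4}{337 + 8} \cdot \frac{1}{25388} = \frac{4}{345} \cdot \frac{1}{25388} = \frac{1}{2189715}$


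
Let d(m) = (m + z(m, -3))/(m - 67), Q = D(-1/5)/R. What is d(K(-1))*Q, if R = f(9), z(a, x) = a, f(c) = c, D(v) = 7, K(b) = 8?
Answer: -112/531 ≈ -0.21092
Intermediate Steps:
R = 9
Q = 7/9 ≈ 0.77778
d(m) = 2*m/(-67 + m) (d(m) = (m + m)/(m - 67) = (2*m)/(-67 + m) = 2*m/(-67 + m))
d(K(-1))*Q = (2*8/(-67 + 8))*(7/9) = (2*8/(-59))*(7/9) = (2*8*(-1/59))*(7/9) = -16/59*7/9 = -112/531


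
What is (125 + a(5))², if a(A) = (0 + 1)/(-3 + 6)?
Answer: 141376/9 ≈ 15708.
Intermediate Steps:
a(A) = ⅓ (a(A) = 1/3 = 1*(⅓) = ⅓)
(125 + a(5))² = (125 + ⅓)² = (376/3)² = 141376/9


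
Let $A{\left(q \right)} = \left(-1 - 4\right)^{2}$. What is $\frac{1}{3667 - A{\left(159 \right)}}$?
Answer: $\frac{1}{3642} \approx 0.00027457$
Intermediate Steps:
$A{\left(q \right)} = 25$ ($A{\left(q \right)} = \left(-5\right)^{2} = 25$)
$\frac{1}{3667 - A{\left(159 \right)}} = \frac{1}{3667 - 25} = \frac{1}{3642}$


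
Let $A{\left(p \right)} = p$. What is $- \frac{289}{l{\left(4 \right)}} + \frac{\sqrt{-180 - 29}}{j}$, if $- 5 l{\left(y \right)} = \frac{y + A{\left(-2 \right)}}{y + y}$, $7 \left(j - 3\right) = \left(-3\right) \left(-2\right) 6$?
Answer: $5780 + \frac{7 i \sqrt{209}}{57} \approx 5780.0 + 1.7754 i$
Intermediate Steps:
$j = \frac{57}{7}$ ($j = 3 + \frac{\left(-3\right) \left(-2\right) 6}{7} = 3 + \frac{6 \cdot 6}{7} = 3 + \frac{1}{7} \cdot 36 = 3 + \frac{36}{7} = \frac{57}{7} \approx 8.1429$)
$l{\left(y \right)} = - \frac{-2 + y}{10 y}$ ($l{\left(y \right)} = - \frac{\left(y - 2\right) \frac{1}{y + y}}{5} = - \frac{\left(-2 + y\right) \frac{1}{2 y}}{5} = - \frac{\frac{1}{2} \frac{1}{y} \left(-2 + y\right)}{5} = - \frac{-2 + y}{10 y}$)
$- \frac{289}{l{\left(4 \right)}} + \frac{\sqrt{-180 - 29}}{j} = - \frac{289}{\frac{1}{10} \cdot \frac{1}{4} \left(2 - 4\right)} + \frac{\sqrt{-180 - 29}}{\frac{57}{7}} = - \frac{289}{\frac{1}{10} \cdot \frac{1}{4} \left(2 - 4\right)} + \sqrt{-180 - 29} \cdot \frac{7}{57} = - \frac{289}{\frac{1}{10} \cdot \frac{1}{4} \left(-2\right)} + \sqrt{-209} \cdot \frac{7}{57} = - \frac{289}{- \frac{1}{20}} + i \sqrt{209} \cdot \frac{7}{57} = \left(-289\right) \left(-20\right) + \frac{7 i \sqrt{209}}{57} = 5780 + \frac{7 i \sqrt{209}}{57}$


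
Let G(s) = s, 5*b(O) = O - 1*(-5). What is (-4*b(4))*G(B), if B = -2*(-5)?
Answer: -72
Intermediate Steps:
b(O) = 1 + O/5 (b(O) = (O - 1*(-5))/5 = (O + 5)/5 = (5 + O)/5 = 1 + O/5)
B = 10
(-4*b(4))*G(B) = -4*(1 + (1/5)*4)*10 = -4*(1 + 4/5)*10 = -4*9/5*10 = -36/5*10 = -72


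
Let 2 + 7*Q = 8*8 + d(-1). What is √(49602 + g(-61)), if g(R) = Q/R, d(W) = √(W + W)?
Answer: √(9043856584 - 427*I*√2)/427 ≈ 222.71 - 7.4355e-6*I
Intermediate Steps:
d(W) = √2*√W (d(W) = √(2*W) = √2*√W)
Q = 62/7 + I*√2/7 (Q = -2/7 + (8*8 + √2*√(-1))/7 = -2/7 + (64 + √2*I)/7 = -2/7 + (64 + I*√2)/7 = -2/7 + (64/7 + I*√2/7) = 62/7 + I*√2/7 ≈ 8.8571 + 0.20203*I)
g(R) = (62/7 + I*√2/7)/R
√(49602 + g(-61)) = √(49602 + (⅐)*(62 + I*√2)/(-61)) = √(49602 + (⅐)*(-1/61)*(62 + I*√2)) = √(49602 + (-62/427 - I*√2/427)) = √(21179992/427 - I*√2/427)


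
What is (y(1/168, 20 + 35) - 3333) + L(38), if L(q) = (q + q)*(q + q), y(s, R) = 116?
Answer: 2559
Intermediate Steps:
L(q) = 4*q² (L(q) = (2*q)*(2*q) = 4*q²)
(y(1/168, 20 + 35) - 3333) + L(38) = (116 - 3333) + 4*38² = -3217 + 4*1444 = -3217 + 5776 = 2559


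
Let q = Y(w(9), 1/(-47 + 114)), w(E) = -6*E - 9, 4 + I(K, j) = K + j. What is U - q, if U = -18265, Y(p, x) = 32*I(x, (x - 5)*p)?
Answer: -1888555/67 ≈ -28187.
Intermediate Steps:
I(K, j) = -4 + K + j (I(K, j) = -4 + (K + j) = -4 + K + j)
w(E) = -9 - 6*E
Y(p, x) = -128 + 32*x + 32*p*(-5 + x) (Y(p, x) = 32*(-4 + x + (x - 5)*p) = 32*(-4 + x + (-5 + x)*p) = 32*(-4 + x + p*(-5 + x)) = -128 + 32*x + 32*p*(-5 + x))
q = 664800/67 (q = -128 + 32/(-47 + 114) + 32*(-9 - 6*9)*(-5 + 1/(-47 + 114)) = -128 + 32/67 + 32*(-9 - 54)*(-5 + 1/67) = -128 + 32*(1/67) + 32*(-63)*(-5 + 1/67) = -128 + 32/67 + 32*(-63)*(-334/67) = -128 + 32/67 + 673344/67 = 664800/67 ≈ 9922.4)
U - q = -18265 - 1*664800/67 = -18265 - 664800/67 = -1888555/67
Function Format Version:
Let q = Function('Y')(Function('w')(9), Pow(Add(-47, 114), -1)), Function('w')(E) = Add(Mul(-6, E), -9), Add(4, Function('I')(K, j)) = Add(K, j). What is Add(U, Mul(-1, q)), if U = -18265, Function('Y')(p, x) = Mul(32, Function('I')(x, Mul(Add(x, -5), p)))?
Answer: Rational(-1888555, 67) ≈ -28187.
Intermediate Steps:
Function('I')(K, j) = Add(-4, K, j) (Function('I')(K, j) = Add(-4, Add(K, j)) = Add(-4, K, j))
Function('w')(E) = Add(-9, Mul(-6, E))
Function('Y')(p, x) = Add(-128, Mul(32, x), Mul(32, p, Add(-5, x))) (Function('Y')(p, x) = Mul(32, Add(-4, x, Mul(Add(x, -5), p))) = Mul(32, Add(-4, x, Mul(Add(-5, x), p))) = Mul(32, Add(-4, x, Mul(p, Add(-5, x)))) = Add(-128, Mul(32, x), Mul(32, p, Add(-5, x))))
q = Rational(664800, 67) (q = Add(-128, Mul(32, Pow(Add(-47, 114), -1)), Mul(32, Add(-9, Mul(-6, 9)), Add(-5, Pow(Add(-47, 114), -1)))) = Add(-128, Mul(32, Pow(67, -1)), Mul(32, Add(-9, -54), Add(-5, Pow(67, -1)))) = Add(-128, Mul(32, Rational(1, 67)), Mul(32, -63, Add(-5, Rational(1, 67)))) = Add(-128, Rational(32, 67), Mul(32, -63, Rational(-334, 67))) = Add(-128, Rational(32, 67), Rational(673344, 67)) = Rational(664800, 67) ≈ 9922.4)
Add(U, Mul(-1, q)) = Add(-18265, Mul(-1, Rational(664800, 67))) = Add(-18265, Rational(-664800, 67)) = Rational(-1888555, 67)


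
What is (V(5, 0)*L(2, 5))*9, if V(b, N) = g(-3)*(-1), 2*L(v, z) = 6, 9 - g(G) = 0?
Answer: -243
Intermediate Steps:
g(G) = 9 (g(G) = 9 - 1*0 = 9 + 0 = 9)
L(v, z) = 3 (L(v, z) = (½)*6 = 3)
V(b, N) = -9 (V(b, N) = 9*(-1) = -9)
(V(5, 0)*L(2, 5))*9 = -9*3*9 = -27*9 = -243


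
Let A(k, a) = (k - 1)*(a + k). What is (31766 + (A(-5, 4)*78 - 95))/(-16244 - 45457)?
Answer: -10713/20567 ≈ -0.52088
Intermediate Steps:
A(k, a) = (-1 + k)*(a + k)
(31766 + (A(-5, 4)*78 - 95))/(-16244 - 45457) = (31766 + (((-5)**2 - 1*4 - 1*(-5) + 4*(-5))*78 - 95))/(-16244 - 45457) = (31766 + ((25 - 4 + 5 - 20)*78 - 95))/(-61701) = (31766 + (6*78 - 95))*(-1/61701) = (31766 + (468 - 95))*(-1/61701) = (31766 + 373)*(-1/61701) = 32139*(-1/61701) = -10713/20567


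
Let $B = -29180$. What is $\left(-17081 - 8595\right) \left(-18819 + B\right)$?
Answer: $1232422324$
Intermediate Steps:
$\left(-17081 - 8595\right) \left(-18819 + B\right) = \left(-17081 - 8595\right) \left(-18819 - 29180\right) = \left(-25676\right) \left(-47999\right) = 1232422324$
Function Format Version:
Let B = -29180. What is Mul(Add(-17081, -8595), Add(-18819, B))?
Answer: 1232422324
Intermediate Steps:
Mul(Add(-17081, -8595), Add(-18819, B)) = Mul(Add(-17081, -8595), Add(-18819, -29180)) = Mul(-25676, -47999) = 1232422324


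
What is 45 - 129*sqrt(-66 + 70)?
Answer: -213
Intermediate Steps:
45 - 129*sqrt(-66 + 70) = 45 - 129*sqrt(4) = 45 - 129*2 = 45 - 258 = -213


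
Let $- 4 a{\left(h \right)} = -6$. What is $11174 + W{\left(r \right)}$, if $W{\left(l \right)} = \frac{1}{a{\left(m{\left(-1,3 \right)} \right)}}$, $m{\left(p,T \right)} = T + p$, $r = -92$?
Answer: $\frac{33524}{3} \approx 11175.0$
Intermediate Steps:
$a{\left(h \right)} = \frac{3}{2}$ ($a{\left(h \right)} = \left(- \frac{1}{4}\right) \left(-6\right) = \frac{3}{2}$)
$W{\left(l \right)} = \frac{2}{3}$ ($W{\left(l \right)} = \frac{1}{\frac{3}{2}} = \frac{2}{3}$)
$11174 + W{\left(r \right)} = 11174 + \frac{2}{3} = \frac{33524}{3}$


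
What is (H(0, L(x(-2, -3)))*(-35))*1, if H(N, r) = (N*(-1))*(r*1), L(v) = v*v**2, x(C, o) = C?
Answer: 0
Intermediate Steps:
L(v) = v**3
H(N, r) = -N*r (H(N, r) = (-N)*r = -N*r)
(H(0, L(x(-2, -3)))*(-35))*1 = (-1*0*(-2)**3*(-35))*1 = (-1*0*(-8)*(-35))*1 = (0*(-35))*1 = 0*1 = 0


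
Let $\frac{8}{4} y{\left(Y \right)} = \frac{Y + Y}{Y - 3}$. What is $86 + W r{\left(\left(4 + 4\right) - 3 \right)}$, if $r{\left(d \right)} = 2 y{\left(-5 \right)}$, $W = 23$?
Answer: $\frac{459}{4} \approx 114.75$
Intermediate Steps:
$y{\left(Y \right)} = \frac{Y}{-3 + Y}$ ($y{\left(Y \right)} = \frac{\left(Y + Y\right) \frac{1}{Y - 3}}{2} = \frac{2 Y \frac{1}{-3 + Y}}{2} = \frac{Y}{-3 + Y}$)
$r{\left(d \right)} = \frac{5}{4}$ ($r{\left(d \right)} = 2 \left(- \frac{5}{-3 - 5}\right) = 2 \left(- \frac{5}{-8}\right) = 2 \left(\left(-5\right) \left(- \frac{1}{8}\right)\right) = 2 \cdot \frac{5}{8} = \frac{5}{4}$)
$86 + W r{\left(\left(4 + 4\right) - 3 \right)} = 86 + 23 \cdot \frac{5}{4} = 86 + \frac{115}{4} = \frac{459}{4}$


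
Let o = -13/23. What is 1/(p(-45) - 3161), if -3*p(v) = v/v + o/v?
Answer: -3105/9815953 ≈ -0.00031632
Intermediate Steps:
o = -13/23 (o = -13*1/23 = -13/23 ≈ -0.56522)
p(v) = -⅓ + 13/(69*v) (p(v) = -(v/v - 13/(23*v))/3 = -(1 - 13/(23*v))/3 = -⅓ + 13/(69*v))
1/(p(-45) - 3161) = 1/((1/69)*(13 - 23*(-45))/(-45) - 3161) = 1/((1/69)*(-1/45)*(13 + 1035) - 3161) = 1/((1/69)*(-1/45)*1048 - 3161) = 1/(-1048/3105 - 3161) = 1/(-9815953/3105) = -3105/9815953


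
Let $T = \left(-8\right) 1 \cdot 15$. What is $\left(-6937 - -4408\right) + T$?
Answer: $-2649$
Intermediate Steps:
$T = -120$ ($T = \left(-8\right) 15 = -120$)
$\left(-6937 - -4408\right) + T = \left(-6937 - -4408\right) - 120 = \left(-6937 + 4408\right) - 120 = -2529 - 120 = -2649$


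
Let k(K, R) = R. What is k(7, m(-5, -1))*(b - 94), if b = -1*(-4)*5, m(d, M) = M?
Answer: 74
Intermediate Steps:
b = 20 (b = 4*5 = 20)
k(7, m(-5, -1))*(b - 94) = -(20 - 94) = -1*(-74) = 74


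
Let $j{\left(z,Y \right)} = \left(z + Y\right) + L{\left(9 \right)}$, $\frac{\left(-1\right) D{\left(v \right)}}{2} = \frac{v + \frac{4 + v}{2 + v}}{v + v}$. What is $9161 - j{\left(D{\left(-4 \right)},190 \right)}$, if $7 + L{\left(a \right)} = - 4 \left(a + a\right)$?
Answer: $9051$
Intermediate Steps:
$L{\left(a \right)} = -7 - 8 a$ ($L{\left(a \right)} = -7 - 4 \left(a + a\right) = -7 - 4 \cdot 2 a = -7 - 8 a$)
$D{\left(v \right)} = - \frac{v + \frac{4 + v}{2 + v}}{v}$ ($D{\left(v \right)} = - 2 \frac{v + \frac{4 + v}{2 + v}}{v + v} = - 2 \frac{v + \frac{4 + v}{2 + v}}{2 v} = - \frac{v + \frac{4 + v}{2 + v}}{v}$)
$j{\left(z,Y \right)} = -79 + Y + z$ ($j{\left(z,Y \right)} = \left(z + Y\right) - 79 = \left(Y + z\right) - 79 = -79 + Y + z$)
$9161 - j{\left(D{\left(-4 \right)},190 \right)} = 9161 - \left(-79 + 190 + \frac{-4 - \left(-4\right)^{2} - -12}{\left(-4\right) \left(2 - 4\right)}\right) = 9161 - \left(-79 + 190 - \frac{-4 - 16 + 12}{4 \left(-2\right)}\right) = 9161 - \left(-79 + 190 - - \frac{-4 - 16 + 12}{8}\right) = 9161 - \left(-79 + 190 - \left(- \frac{1}{8}\right) \left(-8\right)\right) = 9161 - \left(-79 + 190 - 1\right) = 9161 - 110 = 9051$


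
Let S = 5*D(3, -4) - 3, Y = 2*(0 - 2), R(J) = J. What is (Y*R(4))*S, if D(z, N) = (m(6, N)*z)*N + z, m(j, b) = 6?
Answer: 5568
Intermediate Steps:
Y = -4 (Y = 2*(-2) = -4)
D(z, N) = z + 6*N*z (D(z, N) = (6*z)*N + z = 6*N*z + z = z + 6*N*z)
S = -348 (S = 5*(3*(1 + 6*(-4))) - 3 = 5*(3*(1 - 24)) - 3 = 5*(3*(-23)) - 3 = 5*(-69) - 3 = -345 - 3 = -348)
(Y*R(4))*S = -4*4*(-348) = -16*(-348) = 5568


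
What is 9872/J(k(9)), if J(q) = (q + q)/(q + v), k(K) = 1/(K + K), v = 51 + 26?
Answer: 6846232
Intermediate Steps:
v = 77
k(K) = 1/(2*K)
J(q) = 2*q/(77 + q) (J(q) = (q + q)/(q + 77) = (2*q)/(77 + q) = 2*q/(77 + q))
9872/J(k(9)) = 9872/((2*((1/2)/9)/(77 + (1/2)/9))) = 9872/((2*((1/2)*(1/9))/(77 + (1/2)*(1/9)))) = 9872/((2*(1/18)/(77 + 1/18))) = 9872/((2*(1/18)/(1387/18))) = 9872/((2*(1/18)*(18/1387))) = 9872/(2/1387) = 9872*(1387/2) = 6846232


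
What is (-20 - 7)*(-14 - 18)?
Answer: 864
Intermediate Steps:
(-20 - 7)*(-14 - 18) = -27*(-32) = 864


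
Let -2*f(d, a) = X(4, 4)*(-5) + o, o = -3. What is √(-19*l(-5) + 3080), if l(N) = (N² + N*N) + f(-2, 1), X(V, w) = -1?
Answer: √2149 ≈ 46.357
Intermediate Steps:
f(d, a) = -1 (f(d, a) = -(-1*(-5) - 3)/2 = -(5 - 3)/2 = -½*2 = -1)
l(N) = -1 + 2*N² (l(N) = (N² + N*N) - 1 = (N² + N²) - 1 = 2*N² - 1 = -1 + 2*N²)
√(-19*l(-5) + 3080) = √(-19*(-1 + 2*(-5)²) + 3080) = √(-19*(-1 + 2*25) + 3080) = √(-19*(-1 + 50) + 3080) = √(-19*49 + 3080) = √(-931 + 3080) = √2149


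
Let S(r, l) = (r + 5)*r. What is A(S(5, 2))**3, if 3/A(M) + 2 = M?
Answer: 1/4096 ≈ 0.00024414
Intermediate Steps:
S(r, l) = r*(5 + r) (S(r, l) = (5 + r)*r = r*(5 + r))
A(M) = 3/(-2 + M)
A(S(5, 2))**3 = (3/(-2 + 5*(5 + 5)))**3 = (3/(-2 + 5*10))**3 = (3/(-2 + 50))**3 = (3/48)**3 = (3*(1/48))**3 = (1/16)**3 = 1/4096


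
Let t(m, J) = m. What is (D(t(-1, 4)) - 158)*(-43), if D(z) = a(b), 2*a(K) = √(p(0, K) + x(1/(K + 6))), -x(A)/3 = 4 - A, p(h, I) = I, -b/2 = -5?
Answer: 6794 - 43*I*√29/8 ≈ 6794.0 - 28.945*I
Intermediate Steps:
b = 10 (b = -2*(-5) = 10)
x(A) = -12 + 3*A (x(A) = -3*(4 - A) = -12 + 3*A)
a(K) = √(-12 + K + 3/(6 + K))/2 (a(K) = √(K + (-12 + 3/(K + 6)))/2 = √(K + (-12 + 3/(6 + K)))/2 = √(-12 + K + 3/(6 + K))/2)
D(z) = I*√29/8 (D(z) = √((3 + (-12 + 10)*(6 + 10))/(6 + 10))/2 = √((3 - 2*16)/16)/2 = √((3 - 32)/16)/2 = √((1/16)*(-29))/2 = √(-29/16)/2 = (I*√29/4)/2 = I*√29/8)
(D(t(-1, 4)) - 158)*(-43) = (I*√29/8 - 158)*(-43) = (-158 + I*√29/8)*(-43) = 6794 - 43*I*√29/8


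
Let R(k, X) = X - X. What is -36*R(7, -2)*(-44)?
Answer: 0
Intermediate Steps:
R(k, X) = 0
-36*R(7, -2)*(-44) = -36*0*(-44) = 0*(-44) = 0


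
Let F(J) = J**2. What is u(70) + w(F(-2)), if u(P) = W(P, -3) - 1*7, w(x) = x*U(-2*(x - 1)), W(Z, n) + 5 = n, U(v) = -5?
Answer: -35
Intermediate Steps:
W(Z, n) = -5 + n
w(x) = -5*x (w(x) = x*(-5) = -5*x)
u(P) = -15 (u(P) = (-5 - 3) - 1*7 = -8 - 7 = -15)
u(70) + w(F(-2)) = -15 - 5*(-2)**2 = -15 - 5*4 = -15 - 20 = -35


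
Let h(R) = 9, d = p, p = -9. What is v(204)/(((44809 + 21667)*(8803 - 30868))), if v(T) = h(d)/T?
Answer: -1/33247306640 ≈ -3.0078e-11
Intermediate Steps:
d = -9
v(T) = 9/T
v(204)/(((44809 + 21667)*(8803 - 30868))) = (9/204)/(((44809 + 21667)*(8803 - 30868))) = (9*(1/204))/((66476*(-22065))) = (3/68)/(-1466792940) = (3/68)*(-1/1466792940) = -1/33247306640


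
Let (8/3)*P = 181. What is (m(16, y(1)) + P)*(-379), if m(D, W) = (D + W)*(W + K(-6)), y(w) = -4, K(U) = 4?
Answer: -205797/8 ≈ -25725.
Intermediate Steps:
P = 543/8 (P = (3/8)*181 = 543/8 ≈ 67.875)
m(D, W) = (4 + W)*(D + W) (m(D, W) = (D + W)*(W + 4) = (D + W)*(4 + W) = (4 + W)*(D + W))
(m(16, y(1)) + P)*(-379) = (((-4)**2 + 4*16 + 4*(-4) + 16*(-4)) + 543/8)*(-379) = ((16 + 64 - 16 - 64) + 543/8)*(-379) = (0 + 543/8)*(-379) = (543/8)*(-379) = -205797/8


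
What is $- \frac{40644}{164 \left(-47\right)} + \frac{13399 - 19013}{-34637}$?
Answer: $\frac{362764735}{66745499} \approx 5.435$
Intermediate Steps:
$- \frac{40644}{164 \left(-47\right)} + \frac{13399 - 19013}{-34637} = - \frac{40644}{-7708} - - \frac{5614}{34637} = \left(-40644\right) \left(- \frac{1}{7708}\right) + \frac{5614}{34637} = \frac{10161}{1927} + \frac{5614}{34637} = \frac{362764735}{66745499}$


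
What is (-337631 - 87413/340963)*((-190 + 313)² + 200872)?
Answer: -24865984590022066/340963 ≈ -7.2929e+10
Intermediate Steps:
(-337631 - 87413/340963)*((-190 + 313)² + 200872) = (-337631 - 87413*1/340963)*(123² + 200872) = (-337631 - 87413/340963)*(15129 + 200872) = -115119766066/340963*216001 = -24865984590022066/340963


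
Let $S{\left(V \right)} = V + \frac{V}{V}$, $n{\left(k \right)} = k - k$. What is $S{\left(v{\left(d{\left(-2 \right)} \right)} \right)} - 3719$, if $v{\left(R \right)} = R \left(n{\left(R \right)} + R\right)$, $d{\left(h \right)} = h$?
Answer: $-3714$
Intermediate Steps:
$n{\left(k \right)} = 0$
$v{\left(R \right)} = R^{2}$ ($v{\left(R \right)} = R \left(0 + R\right) = R R = R^{2}$)
$S{\left(V \right)} = 1 + V$ ($S{\left(V \right)} = V + 1 = 1 + V$)
$S{\left(v{\left(d{\left(-2 \right)} \right)} \right)} - 3719 = \left(1 + \left(-2\right)^{2}\right) - 3719 = \left(1 + 4\right) - 3719 = 5 - 3719 = -3714$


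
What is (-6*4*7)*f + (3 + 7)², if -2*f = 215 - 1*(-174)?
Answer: 32776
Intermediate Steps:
f = -389/2 (f = -(215 - 1*(-174))/2 = -(215 + 174)/2 = -½*389 = -389/2 ≈ -194.50)
(-6*4*7)*f + (3 + 7)² = (-6*4*7)*(-389/2) + (3 + 7)² = -24*7*(-389/2) + 10² = -168*(-389/2) + 100 = 32676 + 100 = 32776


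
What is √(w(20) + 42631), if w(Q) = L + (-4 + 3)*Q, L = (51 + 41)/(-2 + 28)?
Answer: √7201857/13 ≈ 206.43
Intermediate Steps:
L = 46/13 (L = 92/26 = 92*(1/26) = 46/13 ≈ 3.5385)
w(Q) = 46/13 - Q (w(Q) = 46/13 + (-4 + 3)*Q = 46/13 - Q)
√(w(20) + 42631) = √((46/13 - 1*20) + 42631) = √((46/13 - 20) + 42631) = √(-214/13 + 42631) = √(553989/13) = √7201857/13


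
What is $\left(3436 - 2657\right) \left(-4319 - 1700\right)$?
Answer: $-4688801$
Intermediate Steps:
$\left(3436 - 2657\right) \left(-4319 - 1700\right) = 779 \left(-6019\right) = -4688801$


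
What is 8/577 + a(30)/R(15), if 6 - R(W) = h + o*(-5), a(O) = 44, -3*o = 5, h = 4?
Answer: -76012/10963 ≈ -6.9335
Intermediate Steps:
o = -5/3 (o = -⅓*5 = -5/3 ≈ -1.6667)
R(W) = -19/3 (R(W) = 6 - (4 - 5/3*(-5)) = 6 - (4 + 25/3) = 6 - 1*37/3 = 6 - 37/3 = -19/3)
8/577 + a(30)/R(15) = 8/577 + 44/(-19/3) = 8*(1/577) + 44*(-3/19) = 8/577 - 132/19 = -76012/10963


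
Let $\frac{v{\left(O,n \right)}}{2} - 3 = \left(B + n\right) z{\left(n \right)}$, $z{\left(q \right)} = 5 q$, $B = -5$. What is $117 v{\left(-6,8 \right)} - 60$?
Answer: $28722$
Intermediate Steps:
$v{\left(O,n \right)} = 6 + 10 n \left(-5 + n\right)$ ($v{\left(O,n \right)} = 6 + 2 \left(-5 + n\right) 5 n = 6 + 2 \cdot 5 n \left(-5 + n\right) = 6 + 10 n \left(-5 + n\right)$)
$117 v{\left(-6,8 \right)} - 60 = 117 \left(6 - 400 + 10 \cdot 8^{2}\right) - 60 = 117 \left(6 - 400 + 10 \cdot 64\right) - 60 = 117 \left(6 - 400 + 640\right) - 60 = 117 \cdot 246 - 60 = 28782 - 60 = 28722$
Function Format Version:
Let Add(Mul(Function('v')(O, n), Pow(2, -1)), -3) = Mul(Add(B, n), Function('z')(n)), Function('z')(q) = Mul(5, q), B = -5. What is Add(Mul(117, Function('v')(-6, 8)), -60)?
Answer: 28722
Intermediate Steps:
Function('v')(O, n) = Add(6, Mul(10, n, Add(-5, n))) (Function('v')(O, n) = Add(6, Mul(2, Mul(Add(-5, n), Mul(5, n)))) = Add(6, Mul(2, Mul(5, n, Add(-5, n)))) = Add(6, Mul(10, n, Add(-5, n))))
Add(Mul(117, Function('v')(-6, 8)), -60) = Add(Mul(117, Add(6, Mul(-50, 8), Mul(10, Pow(8, 2)))), -60) = Add(Mul(117, Add(6, -400, Mul(10, 64))), -60) = Add(Mul(117, Add(6, -400, 640)), -60) = Add(Mul(117, 246), -60) = Add(28782, -60) = 28722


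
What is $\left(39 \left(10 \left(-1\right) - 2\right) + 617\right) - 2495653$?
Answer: $-2495504$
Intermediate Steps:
$\left(39 \left(10 \left(-1\right) - 2\right) + 617\right) - 2495653 = \left(39 \left(-10 - 2\right) + 617\right) - 2495653 = \left(39 \left(-12\right) + 617\right) - 2495653 = \left(-468 + 617\right) - 2495653 = 149 - 2495653 = -2495504$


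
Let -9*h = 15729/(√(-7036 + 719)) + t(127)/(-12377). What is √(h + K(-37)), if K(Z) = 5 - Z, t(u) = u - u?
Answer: √(15083896842 + 99360093*I*√6317)/18951 ≈ 6.6861 + 1.6444*I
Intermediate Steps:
t(u) = 0
h = 5243*I*√6317/18951 (h = -(15729/(√(-7036 + 719)) + 0/(-12377))/9 = -(15729/(√(-6317)) + 0*(-1/12377))/9 = -(15729/((I*√6317)) + 0)/9 = -(15729*(-I*√6317/6317) + 0)/9 = -(-15729*I*√6317/6317 + 0)/9 = -(-5243)*I*√6317/18951 = 5243*I*√6317/18951 ≈ 21.989*I)
√(h + K(-37)) = √(5243*I*√6317/18951 + (5 - 1*(-37))) = √(5243*I*√6317/18951 + (5 + 37)) = √(5243*I*√6317/18951 + 42) = √(42 + 5243*I*√6317/18951)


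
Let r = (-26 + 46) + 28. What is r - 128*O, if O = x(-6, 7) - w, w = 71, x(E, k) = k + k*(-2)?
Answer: 10032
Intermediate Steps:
x(E, k) = -k (x(E, k) = k - 2*k = -k)
O = -78 (O = -1*7 - 1*71 = -7 - 71 = -78)
r = 48 (r = 20 + 28 = 48)
r - 128*O = 48 - 128*(-78) = 48 + 9984 = 10032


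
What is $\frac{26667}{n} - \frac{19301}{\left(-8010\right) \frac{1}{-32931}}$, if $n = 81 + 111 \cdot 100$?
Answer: $- \frac{263201620783}{3317030} \approx -79349.0$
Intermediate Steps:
$n = 11181$ ($n = 81 + 11100 = 11181$)
$\frac{26667}{n} - \frac{19301}{\left(-8010\right) \frac{1}{-32931}} = \frac{26667}{11181} - \frac{19301}{\left(-8010\right) \frac{1}{-32931}} = 26667 \cdot \frac{1}{11181} - \frac{19301}{\left(-8010\right) \left(- \frac{1}{32931}\right)} = \frac{8889}{3727} - \frac{19301}{\frac{890}{3659}} = \frac{8889}{3727} - \frac{70622359}{890} = - \frac{263201620783}{3317030}$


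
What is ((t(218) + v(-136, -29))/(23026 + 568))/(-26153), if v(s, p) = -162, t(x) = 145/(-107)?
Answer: 17479/66024765374 ≈ 2.6473e-7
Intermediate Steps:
t(x) = -145/107 (t(x) = 145*(-1/107) = -145/107)
((t(218) + v(-136, -29))/(23026 + 568))/(-26153) = ((-145/107 - 162)/(23026 + 568))/(-26153) = -17479/107/23594*(-1/26153) = -17479/107*1/23594*(-1/26153) = -17479/2524558*(-1/26153) = 17479/66024765374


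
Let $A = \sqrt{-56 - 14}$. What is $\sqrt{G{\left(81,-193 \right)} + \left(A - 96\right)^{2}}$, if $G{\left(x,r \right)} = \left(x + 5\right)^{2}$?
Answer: $\sqrt{16542 - 192 i \sqrt{70}} \approx 128.77 - 6.2376 i$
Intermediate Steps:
$A = i \sqrt{70}$ ($A = \sqrt{-70} = i \sqrt{70} \approx 8.3666 i$)
$G{\left(x,r \right)} = \left(5 + x\right)^{2}$
$\sqrt{G{\left(81,-193 \right)} + \left(A - 96\right)^{2}} = \sqrt{\left(5 + 81\right)^{2} + \left(i \sqrt{70} - 96\right)^{2}} = \sqrt{86^{2} + \left(-96 + i \sqrt{70}\right)^{2}} = \sqrt{7396 + \left(-96 + i \sqrt{70}\right)^{2}}$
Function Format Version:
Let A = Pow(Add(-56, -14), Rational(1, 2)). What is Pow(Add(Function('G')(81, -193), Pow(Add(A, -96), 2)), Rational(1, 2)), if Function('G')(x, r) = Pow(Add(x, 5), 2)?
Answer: Pow(Add(16542, Mul(-192, I, Pow(70, Rational(1, 2)))), Rational(1, 2)) ≈ Add(128.77, Mul(-6.2376, I))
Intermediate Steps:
A = Mul(I, Pow(70, Rational(1, 2))) (A = Pow(-70, Rational(1, 2)) = Mul(I, Pow(70, Rational(1, 2))) ≈ Mul(8.3666, I))
Function('G')(x, r) = Pow(Add(5, x), 2)
Pow(Add(Function('G')(81, -193), Pow(Add(A, -96), 2)), Rational(1, 2)) = Pow(Add(Pow(Add(5, 81), 2), Pow(Add(Mul(I, Pow(70, Rational(1, 2))), -96), 2)), Rational(1, 2)) = Pow(Add(Pow(86, 2), Pow(Add(-96, Mul(I, Pow(70, Rational(1, 2)))), 2)), Rational(1, 2)) = Pow(Add(7396, Pow(Add(-96, Mul(I, Pow(70, Rational(1, 2)))), 2)), Rational(1, 2))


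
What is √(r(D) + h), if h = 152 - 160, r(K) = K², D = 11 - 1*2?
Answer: √73 ≈ 8.5440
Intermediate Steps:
D = 9 (D = 11 - 2 = 9)
h = -8
√(r(D) + h) = √(9² - 8) = √(81 - 8) = √73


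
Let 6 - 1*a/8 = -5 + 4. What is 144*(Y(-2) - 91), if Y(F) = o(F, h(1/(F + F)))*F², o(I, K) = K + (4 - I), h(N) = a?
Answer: 22608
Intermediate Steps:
a = 56 (a = 48 - 8*(-5 + 4) = 48 - 8*(-1) = 48 + 8 = 56)
h(N) = 56
o(I, K) = 4 + K - I
Y(F) = F²*(60 - F) (Y(F) = (4 + 56 - F)*F² = (60 - F)*F² = F²*(60 - F))
144*(Y(-2) - 91) = 144*((-2)²*(60 - 1*(-2)) - 91) = 144*(4*(60 + 2) - 91) = 144*(4*62 - 91) = 144*(248 - 91) = 144*157 = 22608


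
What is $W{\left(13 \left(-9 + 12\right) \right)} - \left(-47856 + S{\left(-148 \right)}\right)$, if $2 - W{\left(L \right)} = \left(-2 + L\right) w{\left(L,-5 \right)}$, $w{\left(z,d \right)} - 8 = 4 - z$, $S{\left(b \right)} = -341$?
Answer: $49198$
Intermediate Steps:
$w{\left(z,d \right)} = 12 - z$ ($w{\left(z,d \right)} = 8 - \left(-4 + z\right) = 12 - z$)
$W{\left(L \right)} = 2 - \left(-2 + L\right) \left(12 - L\right)$
$W{\left(13 \left(-9 + 12\right) \right)} - \left(-47856 + S{\left(-148 \right)}\right) = \left(26 + \left(13 \left(-9 + 12\right)\right)^{2} - 14 \cdot 13 \left(-9 + 12\right)\right) - \left(-47856 - 341\right) = \left(26 + \left(13 \cdot 3\right)^{2} - 14 \cdot 13 \cdot 3\right) - -48197 = \left(26 + 39^{2} - 546\right) + 48197 = \left(26 + 1521 - 546\right) + 48197 = 1001 + 48197 = 49198$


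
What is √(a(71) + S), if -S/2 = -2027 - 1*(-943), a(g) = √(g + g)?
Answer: √(2168 + √142) ≈ 46.690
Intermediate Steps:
a(g) = √2*√g (a(g) = √(2*g) = √2*√g)
S = 2168 (S = -2*(-2027 - 1*(-943)) = -2*(-2027 + 943) = -2*(-1084) = 2168)
√(a(71) + S) = √(√2*√71 + 2168) = √(√142 + 2168) = √(2168 + √142)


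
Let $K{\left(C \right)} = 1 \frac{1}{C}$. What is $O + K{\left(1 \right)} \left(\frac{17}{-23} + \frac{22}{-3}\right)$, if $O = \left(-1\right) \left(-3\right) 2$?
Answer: $- \frac{143}{69} \approx -2.0725$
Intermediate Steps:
$K{\left(C \right)} = \frac{1}{C}$
$O = 6$ ($O = 3 \cdot 2 = 6$)
$O + K{\left(1 \right)} \left(\frac{17}{-23} + \frac{22}{-3}\right) = 6 + \frac{\frac{17}{-23} + \frac{22}{-3}}{1} = 6 + 1 \left(17 \left(- \frac{1}{23}\right) + 22 \left(- \frac{1}{3}\right)\right) = 6 + 1 \left(- \frac{17}{23} - \frac{22}{3}\right) = 6 + 1 \left(- \frac{557}{69}\right) = 6 - \frac{557}{69} = - \frac{143}{69}$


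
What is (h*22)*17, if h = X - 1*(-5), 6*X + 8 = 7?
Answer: 5423/3 ≈ 1807.7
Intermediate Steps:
X = -⅙ (X = -4/3 + (⅙)*7 = -4/3 + 7/6 = -⅙ ≈ -0.16667)
h = 29/6 (h = -⅙ - 1*(-5) = -⅙ + 5 = 29/6 ≈ 4.8333)
(h*22)*17 = ((29/6)*22)*17 = (319/3)*17 = 5423/3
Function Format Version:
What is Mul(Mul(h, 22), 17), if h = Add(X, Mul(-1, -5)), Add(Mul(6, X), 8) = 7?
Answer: Rational(5423, 3) ≈ 1807.7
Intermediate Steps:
X = Rational(-1, 6) (X = Add(Rational(-4, 3), Mul(Rational(1, 6), 7)) = Add(Rational(-4, 3), Rational(7, 6)) = Rational(-1, 6) ≈ -0.16667)
h = Rational(29, 6) (h = Add(Rational(-1, 6), Mul(-1, -5)) = Add(Rational(-1, 6), 5) = Rational(29, 6) ≈ 4.8333)
Mul(Mul(h, 22), 17) = Mul(Mul(Rational(29, 6), 22), 17) = Mul(Rational(319, 3), 17) = Rational(5423, 3)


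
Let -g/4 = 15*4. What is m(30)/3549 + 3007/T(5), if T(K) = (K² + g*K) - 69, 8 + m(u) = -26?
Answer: -10714139/4414956 ≈ -2.4268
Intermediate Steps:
g = -240 (g = -60*4 = -4*60 = -240)
m(u) = -34 (m(u) = -8 - 26 = -34)
T(K) = -69 + K² - 240*K (T(K) = (K² - 240*K) - 69 = -69 + K² - 240*K)
m(30)/3549 + 3007/T(5) = -34/3549 + 3007/(-69 + 5² - 240*5) = -34*1/3549 + 3007/(-69 + 25 - 1200) = -34/3549 + 3007/(-1244) = -34/3549 + 3007*(-1/1244) = -34/3549 - 3007/1244 = -10714139/4414956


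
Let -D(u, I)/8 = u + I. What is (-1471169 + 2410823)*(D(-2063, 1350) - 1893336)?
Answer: -1773720959328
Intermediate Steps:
D(u, I) = -8*I - 8*u (D(u, I) = -8*(u + I) = -8*(I + u) = -8*I - 8*u)
(-1471169 + 2410823)*(D(-2063, 1350) - 1893336) = (-1471169 + 2410823)*((-8*1350 - 8*(-2063)) - 1893336) = 939654*((-10800 + 16504) - 1893336) = 939654*(5704 - 1893336) = 939654*(-1887632) = -1773720959328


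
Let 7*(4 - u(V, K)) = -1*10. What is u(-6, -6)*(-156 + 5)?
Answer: -5738/7 ≈ -819.71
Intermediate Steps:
u(V, K) = 38/7 (u(V, K) = 4 - (-1)*10/7 = 4 - ⅐*(-10) = 4 + 10/7 = 38/7)
u(-6, -6)*(-156 + 5) = 38*(-156 + 5)/7 = (38/7)*(-151) = -5738/7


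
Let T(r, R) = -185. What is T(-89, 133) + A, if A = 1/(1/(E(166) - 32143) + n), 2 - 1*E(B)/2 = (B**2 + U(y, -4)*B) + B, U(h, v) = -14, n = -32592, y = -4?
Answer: -500058324320/2703017521 ≈ -185.00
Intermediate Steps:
E(B) = 4 - 2*B**2 + 26*B (E(B) = 4 - 2*((B**2 - 14*B) + B) = 4 - 2*(B**2 - 13*B) = 4 + (-2*B**2 + 26*B) = 4 - 2*B**2 + 26*B)
A = -82935/2703017521 (A = 1/(1/((4 - 2*166**2 + 26*166) - 32143) - 32592) = 1/(1/((4 - 2*27556 + 4316) - 32143) - 32592) = 1/(1/((4 - 55112 + 4316) - 32143) - 32592) = 1/(1/(-50792 - 32143) - 32592) = 1/(1/(-82935) - 32592) = 1/(-1/82935 - 32592) = 1/(-2703017521/82935) = -82935/2703017521 ≈ -3.0682e-5)
T(-89, 133) + A = -185 - 82935/2703017521 = -500058324320/2703017521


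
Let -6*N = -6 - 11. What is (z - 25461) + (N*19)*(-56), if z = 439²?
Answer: 492736/3 ≈ 1.6425e+5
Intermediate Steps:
N = 17/6 (N = -(-6 - 11)/6 = -⅙*(-17) = 17/6 ≈ 2.8333)
z = 192721
(z - 25461) + (N*19)*(-56) = (192721 - 25461) + ((17/6)*19)*(-56) = 167260 + (323/6)*(-56) = 167260 - 9044/3 = 492736/3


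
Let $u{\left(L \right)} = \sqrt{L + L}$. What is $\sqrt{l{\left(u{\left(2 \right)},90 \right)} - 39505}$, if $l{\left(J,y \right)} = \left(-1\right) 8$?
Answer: $i \sqrt{39513} \approx 198.78 i$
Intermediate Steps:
$u{\left(L \right)} = \sqrt{2} \sqrt{L}$ ($u{\left(L \right)} = \sqrt{2 L} = \sqrt{2} \sqrt{L}$)
$l{\left(J,y \right)} = -8$
$\sqrt{l{\left(u{\left(2 \right)},90 \right)} - 39505} = \sqrt{-8 - 39505} = \sqrt{-39513} = i \sqrt{39513}$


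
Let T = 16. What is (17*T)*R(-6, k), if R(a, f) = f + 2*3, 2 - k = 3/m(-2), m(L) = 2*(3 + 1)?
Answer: 2074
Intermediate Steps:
m(L) = 8 (m(L) = 2*4 = 8)
k = 13/8 (k = 2 - 3/8 = 13/8 ≈ 1.6250)
R(a, f) = 6 + f (R(a, f) = f + 6 = 6 + f)
(17*T)*R(-6, k) = (17*16)*(6 + 13/8) = 272*(61/8) = 2074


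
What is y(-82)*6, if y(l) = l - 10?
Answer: -552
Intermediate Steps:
y(l) = -10 + l
y(-82)*6 = (-10 - 82)*6 = -92*6 = -552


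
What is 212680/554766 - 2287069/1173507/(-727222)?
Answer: 30250400610450929/78906227344550394 ≈ 0.38337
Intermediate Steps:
212680/554766 - 2287069/1173507/(-727222) = 212680*(1/554766) - 2287069*1/1173507*(-1/727222) = 106340/277383 - 2287069/1173507*(-1/727222) = 106340/277383 + 2287069/853400107554 = 30250400610450929/78906227344550394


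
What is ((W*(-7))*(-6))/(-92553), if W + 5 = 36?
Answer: -434/30851 ≈ -0.014068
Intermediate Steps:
W = 31 (W = -5 + 36 = 31)
((W*(-7))*(-6))/(-92553) = ((31*(-7))*(-6))/(-92553) = -217*(-6)*(-1/92553) = 1302*(-1/92553) = -434/30851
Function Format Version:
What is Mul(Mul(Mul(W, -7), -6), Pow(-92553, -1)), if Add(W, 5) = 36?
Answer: Rational(-434, 30851) ≈ -0.014068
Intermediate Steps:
W = 31 (W = Add(-5, 36) = 31)
Mul(Mul(Mul(W, -7), -6), Pow(-92553, -1)) = Mul(Mul(Mul(31, -7), -6), Pow(-92553, -1)) = Mul(Mul(-217, -6), Rational(-1, 92553)) = Mul(1302, Rational(-1, 92553)) = Rational(-434, 30851)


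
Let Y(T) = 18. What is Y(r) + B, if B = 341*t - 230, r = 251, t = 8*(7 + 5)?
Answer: 32524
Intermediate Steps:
t = 96 (t = 8*12 = 96)
B = 32506 (B = 341*96 - 230 = 32736 - 230 = 32506)
Y(r) + B = 18 + 32506 = 32524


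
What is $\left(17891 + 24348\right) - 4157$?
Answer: $38082$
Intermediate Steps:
$\left(17891 + 24348\right) - 4157 = 42239 + \left(-13675 + 9518\right) = 42239 - 4157 = 38082$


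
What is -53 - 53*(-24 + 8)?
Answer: 795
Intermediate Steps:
-53 - 53*(-24 + 8) = -53 - 53*(-16) = -53 + 848 = 795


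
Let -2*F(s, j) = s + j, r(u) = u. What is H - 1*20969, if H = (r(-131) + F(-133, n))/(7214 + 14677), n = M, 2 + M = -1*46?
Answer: -306021613/14594 ≈ -20969.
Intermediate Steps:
M = -48 (M = -2 - 1*46 = -2 - 46 = -48)
n = -48
F(s, j) = -j/2 - s/2 (F(s, j) = -(s + j)/2 = -(j + s)/2 = -j/2 - s/2)
H = -27/14594 (H = (-131 + (-1/2*(-48) - 1/2*(-133)))/(7214 + 14677) = (-131 + (24 + 133/2))/21891 = (-131 + 181/2)*(1/21891) = -81/2*1/21891 = -27/14594 ≈ -0.0018501)
H - 1*20969 = -27/14594 - 1*20969 = -27/14594 - 20969 = -306021613/14594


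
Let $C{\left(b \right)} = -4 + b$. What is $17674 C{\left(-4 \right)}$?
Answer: $-141392$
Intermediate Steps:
$17674 C{\left(-4 \right)} = 17674 \left(-4 - 4\right) = 17674 \left(-8\right) = -141392$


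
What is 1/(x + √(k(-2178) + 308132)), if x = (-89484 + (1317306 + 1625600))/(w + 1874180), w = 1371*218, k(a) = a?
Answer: -140923897829/32835501033886163 + 1180545267841*√305954/361190511372747793 ≈ 0.0018036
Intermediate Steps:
w = 298878
x = 1426711/1086529 (x = (-89484 + (1317306 + 1625600))/(298878 + 1874180) = (-89484 + 2942906)/2173058 = 2853422*(1/2173058) = 1426711/1086529 ≈ 1.3131)
1/(x + √(k(-2178) + 308132)) = 1/(1426711/1086529 + √(-2178 + 308132)) = 1/(1426711/1086529 + √305954)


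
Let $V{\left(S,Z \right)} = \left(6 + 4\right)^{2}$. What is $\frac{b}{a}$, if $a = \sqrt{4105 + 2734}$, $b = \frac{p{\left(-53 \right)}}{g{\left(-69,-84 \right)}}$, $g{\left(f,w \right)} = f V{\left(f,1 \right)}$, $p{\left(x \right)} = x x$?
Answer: $- \frac{2809 \sqrt{6839}}{47189100} \approx -0.0049227$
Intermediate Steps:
$V{\left(S,Z \right)} = 100$ ($V{\left(S,Z \right)} = 10^{2} = 100$)
$p{\left(x \right)} = x^{2}$
$g{\left(f,w \right)} = 100 f$ ($g{\left(f,w \right)} = f 100 = 100 f$)
$b = - \frac{2809}{6900}$ ($b = \frac{\left(-53\right)^{2}}{100 \left(-69\right)} = \frac{2809}{-6900} = 2809 \left(- \frac{1}{6900}\right) = - \frac{2809}{6900} \approx -0.4071$)
$a = \sqrt{6839} \approx 82.698$
$\frac{b}{a} = - \frac{2809}{6900 \sqrt{6839}} = - \frac{2809 \frac{\sqrt{6839}}{6839}}{6900} = - \frac{2809 \sqrt{6839}}{47189100}$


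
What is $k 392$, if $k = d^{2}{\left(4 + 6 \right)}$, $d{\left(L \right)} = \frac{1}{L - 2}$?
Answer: $\frac{49}{8} \approx 6.125$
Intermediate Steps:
$d{\left(L \right)} = \frac{1}{-2 + L}$
$k = \frac{1}{64}$ ($k = \left(\frac{1}{-2 + \left(4 + 6\right)}\right)^{2} = \left(\frac{1}{-2 + 10}\right)^{2} = \left(\frac{1}{8}\right)^{2} = \frac{1}{64} \approx 0.015625$)
$k 392 = \frac{1}{64} \cdot 392 = \frac{49}{8}$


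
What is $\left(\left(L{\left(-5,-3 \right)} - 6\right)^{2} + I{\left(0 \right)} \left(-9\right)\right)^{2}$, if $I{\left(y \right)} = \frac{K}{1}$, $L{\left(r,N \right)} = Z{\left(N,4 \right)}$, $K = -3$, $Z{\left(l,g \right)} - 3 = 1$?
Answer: $961$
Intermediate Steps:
$Z{\left(l,g \right)} = 4$ ($Z{\left(l,g \right)} = 3 + 1 = 4$)
$L{\left(r,N \right)} = 4$
$I{\left(y \right)} = -3$ ($I{\left(y \right)} = - \frac{3}{1} = \left(-3\right) 1 = -3$)
$\left(\left(L{\left(-5,-3 \right)} - 6\right)^{2} + I{\left(0 \right)} \left(-9\right)\right)^{2} = \left(\left(4 - 6\right)^{2} - -27\right)^{2} = \left(\left(-2\right)^{2} + 27\right)^{2} = \left(4 + 27\right)^{2} = 31^{2} = 961$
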